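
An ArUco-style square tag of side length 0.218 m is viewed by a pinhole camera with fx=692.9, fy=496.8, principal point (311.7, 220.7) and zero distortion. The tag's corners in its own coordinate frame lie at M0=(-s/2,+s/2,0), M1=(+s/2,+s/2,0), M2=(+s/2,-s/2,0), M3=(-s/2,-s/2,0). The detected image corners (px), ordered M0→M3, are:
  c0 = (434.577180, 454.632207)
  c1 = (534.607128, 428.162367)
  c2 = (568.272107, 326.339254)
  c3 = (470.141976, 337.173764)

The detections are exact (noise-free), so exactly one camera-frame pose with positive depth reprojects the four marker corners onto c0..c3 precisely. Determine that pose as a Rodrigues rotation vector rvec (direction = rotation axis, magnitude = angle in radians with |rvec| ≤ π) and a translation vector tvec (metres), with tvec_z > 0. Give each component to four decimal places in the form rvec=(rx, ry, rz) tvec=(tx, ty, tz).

rvec=(0.1925, -0.6705, 0.1211) tvec=(0.2578, 0.3084, 0.9227)

Intrinsics K: fx=692.9, fy=496.8, cx=311.7, cy=220.7
Marker side s = 0.218 m; corners in marker frame (Z=0):
  M0 = (-0.1090, +0.1090, 0)
  M1 = (+0.1090, +0.1090, 0)
  M2 = (+0.1090, -0.1090, 0)
  M3 = (-0.1090, -0.1090, 0)
Detected image corners:
  c0 = (434.577180, 454.632207) px
  c1 = (534.607128, 428.162367) px
  c2 = (568.272107, 326.339254) px
  c3 = (470.141976, 337.173764) px
Planar DLT: solve 8×8 A·h = b for H (H[2,2]=1):
  H  [+795.64670 -83.44584 +505.28726]
  H  [+176.56464 +558.06183 +386.77918]
  H  [+0.67958 +0.14946 +1.00000]
B = K⁻¹H; ‖b₁‖=1.083802, ‖b₂‖=1.083802; λ = 2/(‖b₁‖+‖b₂‖) = 0.922678, sign → tz>0 ⇒ λ=+0.922678
r₁ = λ·B[:,0] = (+0.77743,+0.04937,+0.62703); r₂ = λ·B[:,1] = (-0.17315,+0.97519,+0.13791)
r₃ = r₁×r₂ = (-0.60467,-0.21579,+0.76669); SVD([r₁ r₂ r₃]) → R = UVᵀ:
  R  [+0.77743 -0.17315 -0.60467]
  R  [+0.04937 +0.97519 -0.21579]
  R  [+0.62703 +0.13791 +0.76669]
t = (+0.25778, +0.30845, +0.92268) m
tr R = 2.519309; θ = arccos((tr R − 1)/2) = 0.708014 rad = 40.566°
axis k = ((R−Rᵀ)₃₂, (R−Rᵀ)₁₃, (R−Rᵀ)₂₁) / (2 sinθ) = (+0.271934, -0.946986, +0.171086)
rvec = θ·k = (+0.192533, -0.670479, +0.121131)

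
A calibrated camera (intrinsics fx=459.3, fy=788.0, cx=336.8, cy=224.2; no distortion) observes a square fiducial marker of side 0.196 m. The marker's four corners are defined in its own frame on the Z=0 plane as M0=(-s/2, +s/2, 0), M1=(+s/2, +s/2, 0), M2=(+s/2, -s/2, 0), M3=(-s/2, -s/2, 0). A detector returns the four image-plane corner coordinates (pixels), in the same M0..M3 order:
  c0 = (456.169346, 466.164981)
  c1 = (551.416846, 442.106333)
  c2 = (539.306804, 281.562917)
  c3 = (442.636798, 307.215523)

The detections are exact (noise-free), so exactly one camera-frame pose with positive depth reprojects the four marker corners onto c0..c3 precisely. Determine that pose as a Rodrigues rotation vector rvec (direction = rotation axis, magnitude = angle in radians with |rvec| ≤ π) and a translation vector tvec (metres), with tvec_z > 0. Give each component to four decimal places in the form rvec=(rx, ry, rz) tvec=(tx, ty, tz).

rvec=(0.0785, 0.0299, -0.1597) tvec=(0.3276, 0.1794, 0.9376)

Intrinsics K: fx=459.3, fy=788.0, cx=336.8, cy=224.2
Marker side s = 0.196 m; corners in marker frame (Z=0):
  M0 = (-0.0980, +0.0980, 0)
  M1 = (+0.0980, +0.0980, 0)
  M2 = (+0.0980, -0.0980, 0)
  M3 = (-0.0980, -0.0980, 0)
Detected image corners:
  c0 = (456.169346, 466.164981) px
  c1 = (551.416846, 442.106333) px
  c2 = (539.306804, 281.562917) px
  c3 = (442.636798, 307.215523) px
Planar DLT: solve 8×8 A·h = b for H (H[2,2]=1):
  H  [+470.48553 +105.59527 +497.25289]
  H  [-141.13265 +845.24169 +374.94127]
  H  [-0.03834 +0.08076 +1.00000]
B = K⁻¹H; ‖b₁‖=1.066514, ‖b₂‖=1.066514; λ = 2/(‖b₁‖+‖b₂‖) = 0.937634, sign → tz>0 ⇒ λ=+0.937634
r₁ = λ·B[:,0] = (+0.98683,-0.15770,-0.03595); r₂ = λ·B[:,1] = (+0.16004,+0.98420,+0.07572)
r₃ = r₁×r₂ = (+0.02344,-0.08048,+0.99648); SVD([r₁ r₂ r₃]) → R = UVᵀ:
  R  [+0.98683 +0.16004 +0.02344]
  R  [-0.15770 +0.98420 -0.08048]
  R  [-0.03595 +0.07572 +0.99648]
t = (+0.32756, +0.17937, +0.93763) m
tr R = 2.967514; θ = arccos((tr R − 1)/2) = 0.180483 rad = 10.341°
axis k = ((R−Rᵀ)₃₂, (R−Rᵀ)₁₃, (R−Rᵀ)₂₁) / (2 sinθ) = (+0.435078, +0.165440, -0.885063)
rvec = θ·k = (+0.078524, +0.029859, -0.159738)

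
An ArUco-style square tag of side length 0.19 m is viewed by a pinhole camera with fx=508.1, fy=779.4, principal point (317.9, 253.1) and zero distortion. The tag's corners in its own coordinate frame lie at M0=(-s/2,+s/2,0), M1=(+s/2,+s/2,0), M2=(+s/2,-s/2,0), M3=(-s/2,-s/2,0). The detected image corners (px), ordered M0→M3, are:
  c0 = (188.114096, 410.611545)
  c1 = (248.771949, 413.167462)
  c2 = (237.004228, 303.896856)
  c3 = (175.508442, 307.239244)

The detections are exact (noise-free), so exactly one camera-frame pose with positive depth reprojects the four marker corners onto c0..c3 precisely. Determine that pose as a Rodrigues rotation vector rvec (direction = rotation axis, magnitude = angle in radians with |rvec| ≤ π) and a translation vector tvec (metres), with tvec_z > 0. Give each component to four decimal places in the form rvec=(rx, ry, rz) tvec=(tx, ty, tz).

Intrinsics K: fx=508.1, fy=779.4, cx=317.9, cy=253.1
Marker side s = 0.19 m; corners in marker frame (Z=0):
  M0 = (-0.0950, +0.0950, 0)
  M1 = (+0.0950, +0.0950, 0)
  M2 = (+0.0950, -0.0950, 0)
  M3 = (-0.0950, -0.0950, 0)
Detected image corners:
  c0 = (188.114096, 410.611545) px
  c1 = (248.771949, 413.167462) px
  c2 = (237.004228, 303.896856) px
  c3 = (175.508442, 307.239244) px
Planar DLT: solve 8×8 A·h = b for H (H[2,2]=1):
  H  [+259.53022 +91.88548 +211.57947]
  H  [-106.44598 +605.92411 +359.39262]
  H  [-0.29150 +0.13037 +1.00000]
B = K⁻¹H; ‖b₁‖=0.753131, ‖b₂‖=0.753131; λ = 2/(‖b₁‖+‖b₂‖) = 1.327791, sign → tz>0 ⇒ λ=+1.327791
r₁ = λ·B[:,0] = (+0.92038,-0.05565,-0.38705); r₂ = λ·B[:,1] = (+0.13181,+0.97604,+0.17310)
r₃ = r₁×r₂ = (+0.36814,-0.21034,+0.90567); SVD([r₁ r₂ r₃]) → R = UVᵀ:
  R  [+0.92038 +0.13181 +0.36814]
  R  [-0.05565 +0.97604 -0.21034]
  R  [-0.38705 +0.17310 +0.90567]
t = (-0.27784, +0.18108, +1.32779) m
tr R = 2.802087; θ = arccos((tr R − 1)/2) = 0.448627 rad = 25.704°
axis k = ((R−Rᵀ)₃₂, (R−Rᵀ)₁₃, (R−Rᵀ)₂₁) / (2 sinθ) = (+0.442031, +0.870577, -0.216112)
rvec = θ·k = (+0.198307, +0.390565, -0.096954)

rvec=(0.1983, 0.3906, -0.0970) tvec=(-0.2778, 0.1811, 1.3278)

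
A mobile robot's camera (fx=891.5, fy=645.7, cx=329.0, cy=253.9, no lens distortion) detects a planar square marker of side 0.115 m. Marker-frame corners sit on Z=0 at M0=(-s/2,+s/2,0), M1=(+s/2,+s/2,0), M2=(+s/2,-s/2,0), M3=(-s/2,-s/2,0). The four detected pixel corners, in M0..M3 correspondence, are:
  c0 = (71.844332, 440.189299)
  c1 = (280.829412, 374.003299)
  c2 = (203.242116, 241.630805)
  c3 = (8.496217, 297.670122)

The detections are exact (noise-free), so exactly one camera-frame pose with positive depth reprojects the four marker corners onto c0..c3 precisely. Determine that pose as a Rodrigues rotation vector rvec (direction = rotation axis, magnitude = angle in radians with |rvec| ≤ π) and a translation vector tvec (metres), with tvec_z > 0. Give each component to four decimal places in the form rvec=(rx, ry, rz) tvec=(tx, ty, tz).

rvec=(-0.3858, -0.0809, -0.4119) tvec=(-0.1013, 0.0604, 0.4815)

Intrinsics K: fx=891.5, fy=645.7, cx=329.0, cy=253.9
Marker side s = 0.115 m; corners in marker frame (Z=0):
  M0 = (-0.0575, +0.0575, 0)
  M1 = (+0.0575, +0.0575, 0)
  M2 = (+0.0575, -0.0575, 0)
  M3 = (-0.0575, -0.0575, 0)
Detected image corners:
  c0 = (71.844332, 440.189299) px
  c1 = (280.829412, 374.003299) px
  c2 = (203.242116, 241.630805) px
  c3 = (8.496217, 297.670122) px
Planar DLT: solve 8×8 A·h = b for H (H[2,2]=1):
  H  [+1797.86912 +511.60872 +141.48921]
  H  [-421.42857 +949.06894 +334.94717]
  H  [+0.31961 -0.72494 +1.00000]
B = K⁻¹H; ‖b₁‖=2.076812, ‖b₂‖=2.076812; λ = 2/(‖b₁‖+‖b₂‖) = 0.481507, sign → tz>0 ⇒ λ=+0.481507
r₁ = λ·B[:,0] = (+0.91425,-0.37478,+0.15389); r₂ = λ·B[:,1] = (+0.40514,+0.84499,-0.34907)
r₃ = r₁×r₂ = (+0.00078,+0.38148,+0.92438); SVD([r₁ r₂ r₃]) → R = UVᵀ:
  R  [+0.91425 +0.40514 +0.00078]
  R  [-0.37478 +0.84499 +0.38148]
  R  [+0.15389 -0.34907 +0.92438]
t = (-0.10128, +0.06044, +0.48151) m
tr R = 2.683620; θ = arccos((tr R − 1)/2) = 0.570168 rad = 32.668°
axis k = ((R−Rᵀ)₃₂, (R−Rᵀ)₁₃, (R−Rᵀ)₂₁) / (2 sinθ) = (-0.676717, -0.141828, -0.722453)
rvec = θ·k = (-0.385843, -0.080866, -0.411920)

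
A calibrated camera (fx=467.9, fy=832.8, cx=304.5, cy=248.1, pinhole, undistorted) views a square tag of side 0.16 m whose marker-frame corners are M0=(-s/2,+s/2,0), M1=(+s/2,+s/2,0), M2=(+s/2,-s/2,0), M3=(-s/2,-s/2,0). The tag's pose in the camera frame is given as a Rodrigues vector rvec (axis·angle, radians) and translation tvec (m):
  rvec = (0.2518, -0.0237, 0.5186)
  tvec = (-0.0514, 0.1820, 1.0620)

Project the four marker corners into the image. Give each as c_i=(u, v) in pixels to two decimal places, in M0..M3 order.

c0=(234.61, 411.05) c1=(295.32, 468.71) c2=(330.15, 370.15) c3=(267.73, 309.11)

Intrinsics K: fx=467.9, fy=832.8, cx=304.5, cy=248.1
Marker side s = 0.16 m; corners in marker frame (Z=0):
  M0 = (-0.0800, +0.0800, 0)
  M1 = (+0.0800, +0.0800, 0)
  M2 = (+0.0800, -0.0800, 0)
  M3 = (-0.0800, -0.0800, 0)
rvec = (0.2518, -0.0237, 0.5186), |rvec| = θ = 0.57698 rad = 33.059°
Rodrigues: sinθ=0.54550, 1−cosθ=0.16189; R = I + sinθ·[k]× + (1−cosθ)·[k]×²:
    [+0.86894 -0.49320 +0.04109]
    [+0.48740 +0.83838 -0.24404]
    [+0.08591 +0.23208 +0.96890]
t = (-0.0514, 0.1820, 1.0620) m
M0: Pc = R·M0+t = (-0.16037, +0.21008, +1.07369); u = 467.9·(-0.16037)/1.07369 + 304.5 = 234.6124, v = 832.8·(+0.21008)/1.07369 + 248.1 = 411.0456
M1: Pc = R·M1+t = (-0.02134, +0.28806, +1.08744); u = 467.9·(-0.02134)/1.08744 + 304.5 = 295.3176, v = 832.8·(+0.28806)/1.08744 + 248.1 = 468.7087
M2: Pc = R·M2+t = (+0.05757, +0.15392, +1.05031); u = 467.9·(+0.05757)/1.05031 + 304.5 = 330.1476, v = 832.8·(+0.15392)/1.05031 + 248.1 = 370.1459
M3: Pc = R·M3+t = (-0.08146, +0.07594, +1.03656); u = 467.9·(-0.08146)/1.03656 + 304.5 = 267.7296, v = 832.8·(+0.07594)/1.03656 + 248.1 = 309.1100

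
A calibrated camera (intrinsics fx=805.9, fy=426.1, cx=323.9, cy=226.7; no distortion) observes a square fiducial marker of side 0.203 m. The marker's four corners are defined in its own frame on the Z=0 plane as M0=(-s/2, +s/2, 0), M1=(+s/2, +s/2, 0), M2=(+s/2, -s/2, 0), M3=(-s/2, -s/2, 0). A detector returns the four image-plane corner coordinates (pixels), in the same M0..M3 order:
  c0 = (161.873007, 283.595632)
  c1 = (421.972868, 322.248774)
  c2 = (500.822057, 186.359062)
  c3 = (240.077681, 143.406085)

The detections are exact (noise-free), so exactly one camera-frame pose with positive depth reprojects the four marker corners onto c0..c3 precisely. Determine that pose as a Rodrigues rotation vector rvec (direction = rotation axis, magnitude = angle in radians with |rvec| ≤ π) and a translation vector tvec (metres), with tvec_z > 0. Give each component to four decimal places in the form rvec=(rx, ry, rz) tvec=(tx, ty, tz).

rvec=(0.0440, -0.0773, 0.2903) tvec=(0.0066, 0.0111, 0.5996)

Intrinsics K: fx=805.9, fy=426.1, cx=323.9, cy=226.7
Marker side s = 0.203 m; corners in marker frame (Z=0):
  M0 = (-0.1015, +0.1015, 0)
  M1 = (+0.1015, +0.1015, 0)
  M2 = (+0.1015, -0.1015, 0)
  M3 = (-0.1015, -0.1015, 0)
Detected image corners:
  c0 = (161.873007, 283.595632) px
  c1 = (421.972868, 322.248774) px
  c2 = (500.822057, 186.359062) px
  c3 = (240.077681, 143.406085) px
Planar DLT: solve 8×8 A·h = b for H (H[2,2]=1):
  H  [+1328.42306 -369.07739 +332.79078]
  H  [+233.12253 +692.40536 +234.56331]
  H  [+0.13758 +0.05368 +1.00000]
B = K⁻¹H; ‖b₁‖=1.667758, ‖b₂‖=1.667758; λ = 2/(‖b₁‖+‖b₂‖) = 0.599607, sign → tz>0 ⇒ λ=+0.599607
r₁ = λ·B[:,0] = (+0.95522,+0.28416,+0.08249); r₂ = λ·B[:,1] = (-0.28754,+0.95723,+0.03218)
r₃ = r₁×r₂ = (-0.06982,-0.05446,+0.99607); SVD([r₁ r₂ r₃]) → R = UVᵀ:
  R  [+0.95522 -0.28754 -0.06982]
  R  [+0.28416 +0.95723 -0.05446]
  R  [+0.08249 +0.03218 +0.99607]
t = (+0.00661, +0.01107, +0.59961) m
tr R = 2.908522; θ = arccos((tr R − 1)/2) = 0.303619 rad = 17.396°
axis k = ((R−Rᵀ)₃₂, (R−Rᵀ)₁₃, (R−Rᵀ)₂₁) / (2 sinθ) = (+0.144909, -0.254724, +0.956095)
rvec = θ·k = (+0.043997, -0.077339, +0.290288)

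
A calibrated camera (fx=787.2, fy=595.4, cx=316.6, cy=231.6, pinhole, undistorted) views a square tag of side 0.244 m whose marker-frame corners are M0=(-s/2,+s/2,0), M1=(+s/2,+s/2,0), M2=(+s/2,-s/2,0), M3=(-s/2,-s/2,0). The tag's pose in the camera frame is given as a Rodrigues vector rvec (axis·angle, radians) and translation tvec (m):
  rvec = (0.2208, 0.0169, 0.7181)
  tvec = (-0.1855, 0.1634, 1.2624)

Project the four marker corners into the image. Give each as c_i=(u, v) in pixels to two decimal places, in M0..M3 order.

Intrinsics K: fx=787.2, fy=595.4, cx=316.6, cy=231.6
Marker side s = 0.244 m; corners in marker frame (Z=0):
  M0 = (-0.1220, +0.1220, 0)
  M1 = (+0.1220, +0.1220, 0)
  M2 = (+0.1220, -0.1220, 0)
  M3 = (-0.1220, -0.1220, 0)
rvec = (0.2208, 0.0169, 0.7181), |rvec| = θ = 0.75147 rad = 43.056°
Rodrigues: sinθ=0.68271, 1−cosθ=0.26931; R = I + sinθ·[k]× + (1−cosθ)·[k]×²:
    [+0.75394 -0.65062 +0.09097]
    [+0.65418 +0.73082 -0.19481]
    [+0.06026 +0.20639 +0.97661]
t = (-0.1855, 0.1634, 1.2624) m
M0: Pc = R·M0+t = (-0.35686, +0.17275, +1.28023); u = 787.2·(-0.35686)/1.28023 + 316.6 = 97.1727, v = 595.4·(+0.17275)/1.28023 + 231.6 = 311.9419
M1: Pc = R·M1+t = (-0.17289, +0.33237, +1.29493); u = 787.2·(-0.17289)/1.29493 + 316.6 = 211.4956, v = 595.4·(+0.33237)/1.29493 + 231.6 = 384.4213
M2: Pc = R·M2+t = (-0.01414, +0.15405, +1.24457); u = 787.2·(-0.01414)/1.24457 + 316.6 = 307.6536, v = 595.4·(+0.15405)/1.24457 + 231.6 = 305.2966
M3: Pc = R·M3+t = (-0.19811, -0.00557, +1.22987); u = 787.2·(-0.19811)/1.22987 + 316.6 = 189.7993, v = 595.4·(-0.00557)/1.22987 + 231.6 = 228.9035

c0=(97.17, 311.94) c1=(211.50, 384.42) c2=(307.65, 305.30) c3=(189.80, 228.90)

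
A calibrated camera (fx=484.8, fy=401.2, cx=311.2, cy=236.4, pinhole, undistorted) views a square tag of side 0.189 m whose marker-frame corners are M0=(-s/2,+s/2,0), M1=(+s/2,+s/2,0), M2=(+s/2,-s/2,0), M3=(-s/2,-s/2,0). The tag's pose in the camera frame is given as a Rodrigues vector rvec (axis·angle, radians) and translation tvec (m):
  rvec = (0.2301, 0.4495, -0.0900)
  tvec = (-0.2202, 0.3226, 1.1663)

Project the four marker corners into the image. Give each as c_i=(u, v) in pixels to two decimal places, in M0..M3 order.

Intrinsics K: fx=484.8, fy=401.2, cx=311.2, cy=236.4
Marker side s = 0.189 m; corners in marker frame (Z=0):
  M0 = (-0.0945, +0.0945, 0)
  M1 = (+0.0945, +0.0945, 0)
  M2 = (+0.0945, -0.0945, 0)
  M3 = (-0.0945, -0.0945, 0)
rvec = (0.2301, 0.4495, -0.0900), |rvec| = θ = 0.51293 rad = 29.389°
Rodrigues: sinθ=0.49073, 1−cosθ=0.12869; R = I + sinθ·[k]× + (1−cosθ)·[k]×²:
    [+0.89721 +0.13670 +0.41992]
    [-0.03551 +0.97014 -0.23993]
    [-0.44018 +0.20035 +0.87527]
t = (-0.2202, 0.3226, 1.1663) m
M0: Pc = R·M0+t = (-0.29207, +0.41763, +1.22683); u = 484.8·(-0.29207)/1.22683 + 311.2 = 195.7849, v = 401.2·(+0.41763)/1.22683 + 236.4 = 372.9755
M1: Pc = R·M1+t = (-0.12250, +0.41092, +1.14364); u = 484.8·(-0.12250)/1.14364 + 311.2 = 259.2726, v = 401.2·(+0.41092)/1.14364 + 236.4 = 380.5559
M2: Pc = R·M2+t = (-0.14833, +0.22757, +1.10577); u = 484.8·(-0.14833)/1.10577 + 311.2 = 246.1673, v = 401.2·(+0.22757)/1.10577 + 236.4 = 318.9663
M3: Pc = R·M3+t = (-0.31790, +0.23428, +1.18896); u = 484.8·(-0.31790)/1.18896 + 311.2 = 181.5746, v = 401.2·(+0.23428)/1.18896 + 236.4 = 315.4540

c0=(195.78, 372.98) c1=(259.27, 380.56) c2=(246.17, 318.97) c3=(181.57, 315.45)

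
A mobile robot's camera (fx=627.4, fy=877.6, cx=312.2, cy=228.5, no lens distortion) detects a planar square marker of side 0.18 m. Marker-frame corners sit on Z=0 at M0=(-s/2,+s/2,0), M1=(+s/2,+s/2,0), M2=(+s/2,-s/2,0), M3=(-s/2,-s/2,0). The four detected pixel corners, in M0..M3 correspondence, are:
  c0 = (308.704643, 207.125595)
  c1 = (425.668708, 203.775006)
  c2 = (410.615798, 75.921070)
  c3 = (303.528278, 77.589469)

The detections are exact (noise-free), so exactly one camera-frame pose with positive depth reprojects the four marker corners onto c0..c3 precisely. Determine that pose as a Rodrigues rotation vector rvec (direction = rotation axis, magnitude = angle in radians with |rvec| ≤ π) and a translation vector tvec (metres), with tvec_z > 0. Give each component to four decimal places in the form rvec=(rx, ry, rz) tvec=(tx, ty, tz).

rvec=(-0.5216, -0.0560, -0.0380) tvec=(0.0799, -0.1031, 1.0027)

Intrinsics K: fx=627.4, fy=877.6, cx=312.2, cy=228.5
Marker side s = 0.18 m; corners in marker frame (Z=0):
  M0 = (-0.0900, +0.0900, 0)
  M1 = (+0.0900, +0.0900, 0)
  M2 = (+0.0900, -0.0900, 0)
  M3 = (-0.0900, -0.0900, 0)
Detected image corners:
  c0 = (308.704643, 207.125595) px
  c1 = (425.668708, 203.775006) px
  c2 = (410.615798, 75.921070) px
  c3 = (303.528278, 77.589469) px
Planar DLT: solve 8×8 A·h = b for H (H[2,2]=1):
  H  [+643.94025 -123.07975 +362.22121]
  H  [-4.85002 +645.03240 +138.22622]
  H  [+0.06296 -0.49548 +1.00000]
B = K⁻¹H; ‖b₁‖=0.997266, ‖b₂‖=0.997266; λ = 2/(‖b₁‖+‖b₂‖) = 1.002741, sign → tz>0 ⇒ λ=+1.002741
r₁ = λ·B[:,0] = (+0.99776,-0.02198,+0.06313); r₂ = λ·B[:,1] = (+0.05052,+0.86637,-0.49684)
r₃ = r₁×r₂ = (-0.04377,+0.49892,+0.86554); SVD([r₁ r₂ r₃]) → R = UVᵀ:
  R  [+0.99776 +0.05052 -0.04377]
  R  [-0.02198 +0.86637 +0.49892]
  R  [+0.06313 -0.49684 +0.86554]
t = (+0.07995, -0.10315, +1.00274) m
tr R = 2.729680; θ = arccos((tr R − 1)/2) = 0.525965 rad = 30.136°
axis k = ((R−Rᵀ)₃₂, (R−Rᵀ)₁₃, (R−Rᵀ)₂₁) / (2 sinθ) = (-0.991692, -0.106465, -0.072201)
rvec = θ·k = (-0.521595, -0.055997, -0.037975)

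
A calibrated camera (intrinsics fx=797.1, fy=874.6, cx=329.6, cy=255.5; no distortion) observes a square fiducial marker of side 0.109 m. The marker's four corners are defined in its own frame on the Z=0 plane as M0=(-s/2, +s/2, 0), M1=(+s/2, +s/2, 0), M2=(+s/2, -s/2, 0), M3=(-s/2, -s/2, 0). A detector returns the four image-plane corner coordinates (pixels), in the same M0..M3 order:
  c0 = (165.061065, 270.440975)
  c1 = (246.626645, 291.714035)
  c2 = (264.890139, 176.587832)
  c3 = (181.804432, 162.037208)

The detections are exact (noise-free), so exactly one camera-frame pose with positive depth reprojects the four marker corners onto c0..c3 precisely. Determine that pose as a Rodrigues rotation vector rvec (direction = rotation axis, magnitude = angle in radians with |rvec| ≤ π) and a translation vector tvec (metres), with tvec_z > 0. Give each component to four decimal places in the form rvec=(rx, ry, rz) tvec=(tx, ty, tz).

Intrinsics K: fx=797.1, fy=874.6, cx=329.6, cy=255.5
Marker side s = 0.109 m; corners in marker frame (Z=0):
  M0 = (-0.0545, +0.0545, 0)
  M1 = (+0.0545, +0.0545, 0)
  M2 = (+0.0545, -0.0545, 0)
  M3 = (-0.0545, -0.0545, 0)
Detected image corners:
  c0 = (165.061065, 270.440975) px
  c1 = (246.626645, 291.714035) px
  c2 = (264.890139, 176.587832) px
  c3 = (181.804432, 162.037208) px
Planar DLT: solve 8×8 A·h = b for H (H[2,2]=1):
  H  [+635.11261 -149.56148 +213.31551]
  H  [+38.32959 +1035.76738 +225.07512]
  H  [-0.55989 +0.05036 +1.00000]
B = K⁻¹H; ‖b₁‖=1.189062, ‖b₂‖=1.189062; λ = 2/(‖b₁‖+‖b₂‖) = 0.840999, sign → tz>0 ⇒ λ=+0.840999
r₁ = λ·B[:,0] = (+0.86479,+0.17441,-0.47086); r₂ = λ·B[:,1] = (-0.17531,+0.98360,+0.04236)
r₃ = r₁×r₂ = (+0.47053,+0.04592,+0.88119); SVD([r₁ r₂ r₃]) → R = UVᵀ:
  R  [+0.86479 -0.17531 +0.47053]
  R  [+0.17441 +0.98360 +0.04592]
  R  [-0.47086 +0.04236 +0.88119]
t = (-0.12269, -0.02926, +0.84100) m
tr R = 2.729582; θ = arccos((tr R − 1)/2) = 0.526062 rad = 30.141°
axis k = ((R−Rᵀ)₃₂, (R−Rᵀ)₁₃, (R−Rᵀ)₂₁) / (2 sinθ) = (-0.003549, +0.937399, +0.348240)
rvec = θ·k = (-0.001867, +0.493130, +0.183196)

rvec=(-0.0019, 0.4931, 0.1832) tvec=(-0.1227, -0.0293, 0.8410)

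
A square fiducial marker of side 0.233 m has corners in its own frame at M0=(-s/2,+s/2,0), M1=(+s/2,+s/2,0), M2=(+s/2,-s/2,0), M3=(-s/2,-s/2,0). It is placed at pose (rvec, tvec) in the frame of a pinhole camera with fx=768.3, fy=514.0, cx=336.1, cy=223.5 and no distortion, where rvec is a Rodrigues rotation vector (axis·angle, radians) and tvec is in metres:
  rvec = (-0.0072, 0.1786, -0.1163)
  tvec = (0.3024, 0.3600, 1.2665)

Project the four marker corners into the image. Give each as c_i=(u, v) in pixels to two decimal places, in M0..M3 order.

Intrinsics K: fx=768.3, fy=514.0, cx=336.1, cy=223.5
Marker side s = 0.233 m; corners in marker frame (Z=0):
  M0 = (-0.1165, +0.1165, 0)
  M1 = (+0.1165, +0.1165, 0)
  M2 = (+0.1165, -0.1165, 0)
  M3 = (-0.1165, -0.1165, 0)
rvec = (-0.0072, 0.1786, -0.1163), |rvec| = θ = 0.21325 rad = 12.218°
Rodrigues: sinθ=0.21164, 1−cosθ=0.02265; R = I + sinθ·[k]× + (1−cosθ)·[k]×²:
    [+0.97737 +0.11478 +0.17767]
    [-0.11606 +0.99324 -0.00320]
    [-0.17683 -0.01749 +0.98409]
t = (0.3024, 0.3600, 1.2665) m
M0: Pc = R·M0+t = (+0.20191, +0.48923, +1.28506); u = 768.3·(+0.20191)/1.28506 + 336.1 = 456.8145, v = 514.0·(+0.48923)/1.28506 + 223.5 = 419.1837
M1: Pc = R·M1+t = (+0.42964, +0.46219, +1.24386); u = 768.3·(+0.42964)/1.24386 + 336.1 = 601.4747, v = 514.0·(+0.46219)/1.24386 + 223.5 = 414.4909
M2: Pc = R·M2+t = (+0.40289, +0.23077, +1.24794); u = 768.3·(+0.40289)/1.24794 + 336.1 = 584.1431, v = 514.0·(+0.23077)/1.24794 + 223.5 = 318.5482
M3: Pc = R·M3+t = (+0.17516, +0.25781, +1.28914); u = 768.3·(+0.17516)/1.28914 + 336.1 = 440.4941, v = 514.0·(+0.25781)/1.28914 + 223.5 = 326.2925

c0=(456.81, 419.18) c1=(601.47, 414.49) c2=(584.14, 318.55) c3=(440.49, 326.29)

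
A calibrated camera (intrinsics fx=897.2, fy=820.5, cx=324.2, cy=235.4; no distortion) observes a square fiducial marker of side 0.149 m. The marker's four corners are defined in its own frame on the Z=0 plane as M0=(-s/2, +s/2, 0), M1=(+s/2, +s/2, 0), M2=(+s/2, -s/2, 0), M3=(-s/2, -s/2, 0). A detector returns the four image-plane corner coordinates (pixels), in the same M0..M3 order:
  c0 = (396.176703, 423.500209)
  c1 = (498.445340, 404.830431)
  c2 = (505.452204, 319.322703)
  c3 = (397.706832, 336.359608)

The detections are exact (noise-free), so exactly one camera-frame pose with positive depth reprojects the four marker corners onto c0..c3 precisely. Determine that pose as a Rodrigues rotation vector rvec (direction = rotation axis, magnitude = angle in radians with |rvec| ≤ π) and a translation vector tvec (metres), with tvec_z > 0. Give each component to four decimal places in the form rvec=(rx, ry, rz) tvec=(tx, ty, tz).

rvec=(0.4321, -0.2666, -0.0809) tvec=(0.1661, 0.1970, 1.1833)

Intrinsics K: fx=897.2, fy=820.5, cx=324.2, cy=235.4
Marker side s = 0.149 m; corners in marker frame (Z=0):
  M0 = (-0.0745, +0.0745, 0)
  M1 = (+0.0745, +0.0745, 0)
  M2 = (+0.0745, -0.0745, 0)
  M3 = (-0.0745, -0.0745, 0)
Detected image corners:
  c0 = (396.176703, 423.500209) px
  c1 = (498.445340, 404.830431) px
  c2 = (505.452204, 319.322703) px
  c3 = (397.706832, 336.359608) px
Planar DLT: solve 8×8 A·h = b for H (H[2,2]=1):
  H  [+794.60864 +132.07363 +450.17466]
  H  [-45.38279 +712.17240 +372.02140]
  H  [+0.20103 +0.35821 +1.00000]
B = K⁻¹H; ‖b₁‖=0.845084, ‖b₂‖=0.845084; λ = 2/(‖b₁‖+‖b₂‖) = 1.183314, sign → tz>0 ⇒ λ=+1.183314
r₁ = λ·B[:,0] = (+0.96205,-0.13370,+0.23789); r₂ = λ·B[:,1] = (+0.02103,+0.90548,+0.42388)
r₃ = r₁×r₂ = (-0.27207,-0.40279,+0.87392); SVD([r₁ r₂ r₃]) → R = UVᵀ:
  R  [+0.96205 +0.02103 -0.27207]
  R  [-0.13370 +0.90548 -0.40279]
  R  [+0.23789 +0.42388 +0.87392]
t = (+0.16615, +0.19703, +1.18331) m
tr R = 2.741444; θ = arccos((tr R − 1)/2) = 0.514128 rad = 29.457°
axis k = ((R−Rᵀ)₃₂, (R−Rᵀ)₁₃, (R−Rᵀ)₂₁) / (2 sinθ) = (+0.840489, -0.518489, -0.157312)
rvec = θ·k = (+0.432119, -0.266570, -0.080879)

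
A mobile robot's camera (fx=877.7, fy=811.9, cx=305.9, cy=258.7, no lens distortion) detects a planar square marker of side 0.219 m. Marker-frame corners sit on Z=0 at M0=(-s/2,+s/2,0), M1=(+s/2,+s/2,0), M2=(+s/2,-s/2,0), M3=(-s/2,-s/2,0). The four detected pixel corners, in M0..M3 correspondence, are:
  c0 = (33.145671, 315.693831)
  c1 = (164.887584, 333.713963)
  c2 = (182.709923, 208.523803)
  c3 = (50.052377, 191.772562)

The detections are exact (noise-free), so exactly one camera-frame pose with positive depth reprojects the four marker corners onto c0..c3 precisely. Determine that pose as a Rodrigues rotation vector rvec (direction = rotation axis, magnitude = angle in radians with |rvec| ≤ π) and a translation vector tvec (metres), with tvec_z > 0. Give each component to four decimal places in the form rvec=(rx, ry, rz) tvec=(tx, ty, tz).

Intrinsics K: fx=877.7, fy=811.9, cx=305.9, cy=258.7
Marker side s = 0.219 m; corners in marker frame (Z=0):
  M0 = (-0.1095, +0.1095, 0)
  M1 = (+0.1095, +0.1095, 0)
  M2 = (+0.1095, -0.1095, 0)
  M3 = (-0.1095, -0.1095, 0)
Detected image corners:
  c0 = (33.145671, 315.693831) px
  c1 = (164.887584, 333.713963) px
  c2 = (182.709923, 208.523803) px
  c3 = (50.052377, 191.772562) px
Planar DLT: solve 8×8 A·h = b for H (H[2,2]=1):
  H  [+598.25944 -76.58003 +107.31306]
  H  [+66.26941 +575.30721 +262.54930]
  H  [-0.05001 +0.02506 +1.00000]
B = K⁻¹H; ‖b₁‖=0.707598, ‖b₂‖=0.707598; λ = 2/(‖b₁‖+‖b₂‖) = 1.413232, sign → tz>0 ⇒ λ=+1.413232
r₁ = λ·B[:,0] = (+0.98792,+0.13787,-0.07068); r₂ = λ·B[:,1] = (-0.13565,+0.99012,+0.03541)
r₃ = r₁×r₂ = (+0.07487,-0.02540,+0.99687); SVD([r₁ r₂ r₃]) → R = UVᵀ:
  R  [+0.98792 -0.13565 +0.07487]
  R  [+0.13787 +0.99012 -0.02540]
  R  [-0.07068 +0.03541 +0.99687]
t = (-0.31976, +0.00670, +1.41323) m
tr R = 2.974919; θ = arccos((tr R − 1)/2) = 0.158537 rad = 9.083°
axis k = ((R−Rᵀ)₃₂, (R−Rᵀ)₁₃, (R−Rᵀ)₂₁) / (2 sinθ) = (+0.192579, +0.460970, +0.866268)
rvec = θ·k = (+0.030531, +0.073081, +0.137335)

rvec=(0.0305, 0.0731, 0.1373) tvec=(-0.3198, 0.0067, 1.4132)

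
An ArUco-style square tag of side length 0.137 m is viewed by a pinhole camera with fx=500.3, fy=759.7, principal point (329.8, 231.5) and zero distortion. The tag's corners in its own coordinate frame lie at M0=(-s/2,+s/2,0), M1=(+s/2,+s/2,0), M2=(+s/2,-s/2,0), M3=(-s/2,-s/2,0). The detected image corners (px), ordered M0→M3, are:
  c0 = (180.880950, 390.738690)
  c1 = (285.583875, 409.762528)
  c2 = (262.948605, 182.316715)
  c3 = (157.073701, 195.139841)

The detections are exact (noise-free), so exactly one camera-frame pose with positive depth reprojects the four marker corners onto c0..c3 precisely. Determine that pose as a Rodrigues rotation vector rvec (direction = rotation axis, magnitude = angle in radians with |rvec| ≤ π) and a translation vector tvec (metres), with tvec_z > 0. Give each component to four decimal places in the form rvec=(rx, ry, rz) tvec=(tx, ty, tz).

rvec=(0.1882, 0.5517, -0.0831) tvec=(-0.1070, 0.0411, 0.4783)

Intrinsics K: fx=500.3, fy=759.7, cx=329.8, cy=231.5
Marker side s = 0.137 m; corners in marker frame (Z=0):
  M0 = (-0.0685, +0.0685, 0)
  M1 = (+0.0685, +0.0685, 0)
  M2 = (+0.0685, -0.0685, 0)
  M3 = (-0.0685, -0.0685, 0)
Detected image corners:
  c0 = (180.880950, 390.738690) px
  c1 = (285.583875, 409.762528) px
  c2 = (262.948605, 182.316715) px
  c3 = (157.073701, 195.139841) px
Planar DLT: solve 8×8 A·h = b for H (H[2,2]=1):
  H  [+523.82369 +241.77712 +217.89975]
  H  [-299.82521 +1630.78484 +296.72441]
  H  [-1.10374 +0.32468 +1.00000]
B = K⁻¹H; ‖b₁‖=2.090668, ‖b₂‖=2.090668; λ = 2/(‖b₁‖+‖b₂‖) = 0.478316, sign → tz>0 ⇒ λ=+0.478316
r₁ = λ·B[:,0] = (+0.84882,-0.02790,-0.52794); r₂ = λ·B[:,1] = (+0.12878,+0.97944,+0.15530)
r₃ = r₁×r₂ = (+0.51275,-0.19981,+0.83496); SVD([r₁ r₂ r₃]) → R = UVᵀ:
  R  [+0.84882 +0.12878 +0.51275]
  R  [-0.02790 +0.97944 -0.19981]
  R  [-0.52794 +0.15530 +0.83496]
t = (-0.10698, +0.04107, +0.47832) m
tr R = 2.663226; θ = arccos((tr R − 1)/2) = 0.588790 rad = 33.735°
axis k = ((R−Rᵀ)₃₂, (R−Rᵀ)₁₃, (R−Rᵀ)₂₁) / (2 sinθ) = (+0.319711, +0.936956, -0.141060)
rvec = θ·k = (+0.188243, +0.551671, -0.083055)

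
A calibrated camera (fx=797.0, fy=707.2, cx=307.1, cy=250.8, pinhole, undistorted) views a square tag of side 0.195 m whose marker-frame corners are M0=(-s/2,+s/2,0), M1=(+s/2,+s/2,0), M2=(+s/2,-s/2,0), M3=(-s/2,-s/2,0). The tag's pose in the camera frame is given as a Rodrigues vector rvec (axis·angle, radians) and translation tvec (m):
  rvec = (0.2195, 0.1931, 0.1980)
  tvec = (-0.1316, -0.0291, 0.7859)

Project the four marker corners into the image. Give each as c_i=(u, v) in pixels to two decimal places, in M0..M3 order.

Intrinsics K: fx=797.0, fy=707.2, cx=307.1, cy=250.8
Marker side s = 0.195 m; corners in marker frame (Z=0):
  M0 = (-0.0975, +0.0975, 0)
  M1 = (+0.0975, +0.0975, 0)
  M2 = (+0.0975, -0.0975, 0)
  M3 = (-0.0975, -0.0975, 0)
rvec = (0.2195, 0.1931, 0.1980), |rvec| = θ = 0.35309 rad = 20.231°
Rodrigues: sinθ=0.34580, 1−cosθ=0.06169; R = I + sinθ·[k]× + (1−cosθ)·[k]×²:
    [+0.96215 -0.17294 +0.21062]
    [+0.21488 +0.95676 -0.19605]
    [-0.16761 +0.23389 +0.95771]
t = (-0.1316, -0.0291, 0.7859) m
M0: Pc = R·M0+t = (-0.24227, +0.04323, +0.82505); u = 797.0·(-0.24227)/0.82505 + 307.1 = 73.0644, v = 707.2·(+0.04323)/0.82505 + 250.8 = 287.8576
M1: Pc = R·M1+t = (-0.05465, +0.08514, +0.79236); u = 797.0·(-0.05465)/0.79236 + 307.1 = 252.1283, v = 707.2·(+0.08514)/0.79236 + 250.8 = 326.7851
M2: Pc = R·M2+t = (-0.02093, -0.10143, +0.74675); u = 797.0·(-0.02093)/0.74675 + 307.1 = 284.7629, v = 707.2·(-0.10143)/0.74675 + 250.8 = 154.7399
M3: Pc = R·M3+t = (-0.20855, -0.14334, +0.77944); u = 797.0·(-0.20855)/0.77944 + 307.1 = 93.8528, v = 707.2·(-0.14334)/0.77944 + 250.8 = 120.7489

c0=(73.06, 287.86) c1=(252.13, 326.79) c2=(284.76, 154.74) c3=(93.85, 120.75)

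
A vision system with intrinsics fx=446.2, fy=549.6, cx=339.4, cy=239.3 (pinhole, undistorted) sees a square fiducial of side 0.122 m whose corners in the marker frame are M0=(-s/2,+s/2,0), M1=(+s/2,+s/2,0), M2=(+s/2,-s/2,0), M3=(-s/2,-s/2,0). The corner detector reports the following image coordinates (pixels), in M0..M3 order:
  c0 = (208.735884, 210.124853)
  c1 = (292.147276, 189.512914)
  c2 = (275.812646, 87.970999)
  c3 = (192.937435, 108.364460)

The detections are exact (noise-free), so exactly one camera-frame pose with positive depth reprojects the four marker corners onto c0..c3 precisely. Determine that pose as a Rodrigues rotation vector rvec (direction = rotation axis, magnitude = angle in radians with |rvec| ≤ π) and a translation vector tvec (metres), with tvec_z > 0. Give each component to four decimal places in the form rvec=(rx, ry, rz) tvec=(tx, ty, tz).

rvec=(-0.0351, -0.0008, -0.1985) tvec=(-0.1397, -0.1058, 0.6425)

Intrinsics K: fx=446.2, fy=549.6, cx=339.4, cy=239.3
Marker side s = 0.122 m; corners in marker frame (Z=0):
  M0 = (-0.0610, +0.0610, 0)
  M1 = (+0.0610, +0.0610, 0)
  M2 = (+0.0610, -0.0610, 0)
  M3 = (-0.0610, -0.0610, 0)
Detected image corners:
  c0 = (208.735884, 210.124853) px
  c1 = (292.147276, 189.512914) px
  c2 = (275.812646, 87.970999) px
  c3 = (192.937435, 108.364460) px
Planar DLT: solve 8×8 A·h = b for H (H[2,2]=1):
  H  [+683.11804 +118.56663 +242.39875]
  H  [-167.05451 +825.13733 +148.82123]
  H  [+0.00669 -0.05415 +1.00000]
B = K⁻¹H; ‖b₁‖=1.556442, ‖b₂‖=1.556442; λ = 2/(‖b₁‖+‖b₂‖) = 0.642491, sign → tz>0 ⇒ λ=+0.642491
r₁ = λ·B[:,0] = (+0.98036,-0.19716,+0.00430); r₂ = λ·B[:,1] = (+0.19719,+0.97975,-0.03479)
r₃ = r₁×r₂ = (+0.00265,+0.03496,+0.99939); SVD([r₁ r₂ r₃]) → R = UVᵀ:
  R  [+0.98036 +0.19719 +0.00265]
  R  [-0.19716 +0.97975 +0.03496]
  R  [+0.00430 -0.03479 +0.99939]
t = (-0.13967, -0.10577, +0.64249) m
tr R = 2.959494; θ = arccos((tr R − 1)/2) = 0.201602 rad = 11.551°
axis k = ((R−Rᵀ)₃₂, (R−Rᵀ)₁₃, (R−Rᵀ)₂₁) / (2 sinθ) = (-0.174169, -0.004134, -0.984707)
rvec = θ·k = (-0.035113, -0.000833, -0.198519)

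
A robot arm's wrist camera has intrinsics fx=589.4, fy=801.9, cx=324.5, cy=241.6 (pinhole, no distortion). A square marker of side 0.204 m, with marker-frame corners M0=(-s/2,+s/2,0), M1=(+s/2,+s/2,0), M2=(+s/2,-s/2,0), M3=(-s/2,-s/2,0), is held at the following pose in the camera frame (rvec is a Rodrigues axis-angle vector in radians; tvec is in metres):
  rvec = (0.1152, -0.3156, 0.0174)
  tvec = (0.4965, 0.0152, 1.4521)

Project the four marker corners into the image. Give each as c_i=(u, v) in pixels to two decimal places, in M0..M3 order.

Intrinsics K: fx=589.4, fy=801.9, cx=324.5, cy=241.6
Marker side s = 0.204 m; corners in marker frame (Z=0):
  M0 = (-0.1020, +0.1020, 0)
  M1 = (+0.1020, +0.1020, 0)
  M2 = (+0.1020, -0.1020, 0)
  M3 = (-0.1020, -0.1020, 0)
rvec = (0.1152, -0.3156, 0.0174), |rvec| = θ = 0.33642 rad = 19.275°
Rodrigues: sinθ=0.33011, 1−cosθ=0.05606; R = I + sinθ·[k]× + (1−cosθ)·[k]×²:
    [+0.95052 -0.03508 -0.30869]
    [-0.00093 +0.99328 -0.11576]
    [+0.31067 +0.11032 +0.94409]
t = (0.4965, 0.0152, 1.4521) m
M0: Pc = R·M0+t = (+0.39597, +0.11661, +1.43166); u = 589.4·(+0.39597)/1.43166 + 324.5 = 487.5160, v = 801.9·(+0.11661)/1.43166 + 241.6 = 306.9150
M1: Pc = R·M1+t = (+0.58987, +0.11642, +1.49504); u = 589.4·(+0.58987)/1.49504 + 324.5 = 557.0501, v = 801.9·(+0.11642)/1.49504 + 241.6 = 304.0440
M2: Pc = R·M2+t = (+0.59703, -0.08621, +1.47254); u = 589.4·(+0.59703)/1.47254 + 324.5 = 563.4687, v = 801.9·(-0.08621)/1.47254 + 241.6 = 194.6528
M3: Pc = R·M3+t = (+0.40313, -0.08602, +1.40916); u = 589.4·(+0.40313)/1.40916 + 324.5 = 493.1128, v = 801.9·(-0.08602)/1.40916 + 241.6 = 192.6498

c0=(487.52, 306.92) c1=(557.05, 304.04) c2=(563.47, 194.65) c3=(493.11, 192.65)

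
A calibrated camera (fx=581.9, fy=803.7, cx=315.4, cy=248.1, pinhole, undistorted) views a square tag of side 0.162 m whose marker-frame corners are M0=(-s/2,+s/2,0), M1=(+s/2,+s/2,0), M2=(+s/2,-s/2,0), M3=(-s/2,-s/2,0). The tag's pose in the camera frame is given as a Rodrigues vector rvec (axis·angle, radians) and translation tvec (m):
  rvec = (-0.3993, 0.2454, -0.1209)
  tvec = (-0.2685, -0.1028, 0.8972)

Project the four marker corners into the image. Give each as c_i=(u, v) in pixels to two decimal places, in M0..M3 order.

c0=(90.45, 234.06) c1=(188.45, 208.26) c2=(190.38, 80.54) c3=(99.00, 109.22)

Intrinsics K: fx=581.9, fy=803.7, cx=315.4, cy=248.1
Marker side s = 0.162 m; corners in marker frame (Z=0):
  M0 = (-0.0810, +0.0810, 0)
  M1 = (+0.0810, +0.0810, 0)
  M2 = (+0.0810, -0.0810, 0)
  M3 = (-0.0810, -0.0810, 0)
rvec = (-0.3993, 0.2454, -0.1209), |rvec| = θ = 0.48402 rad = 27.732°
Rodrigues: sinθ=0.46534, 1−cosθ=0.11487; R = I + sinθ·[k]× + (1−cosθ)·[k]×²:
    [+0.96331 +0.06819 +0.25960]
    [-0.16428 +0.91466 +0.36934]
    [-0.21226 -0.39844 +0.89230]
t = (-0.2685, -0.1028, 0.8972) m
M0: Pc = R·M0+t = (-0.34100, -0.01541, +0.88212); u = 581.9·(-0.34100)/0.88212 + 315.4 = 90.4526, v = 803.7·(-0.01541)/0.88212 + 248.1 = 234.0634
M1: Pc = R·M1+t = (-0.18495, -0.04202, +0.84773); u = 581.9·(-0.18495)/0.84773 + 315.4 = 188.4477, v = 803.7·(-0.04202)/0.84773 + 248.1 = 208.2632
M2: Pc = R·M2+t = (-0.19600, -0.19019, +0.91228); u = 581.9·(-0.19600)/0.91228 + 315.4 = 190.3838, v = 803.7·(-0.19019)/0.91228 + 248.1 = 80.5432
M3: Pc = R·M3+t = (-0.35205, -0.16358, +0.94667); u = 581.9·(-0.35205)/0.94667 + 315.4 = 99.0001, v = 803.7·(-0.16358)/0.94667 + 248.1 = 109.2235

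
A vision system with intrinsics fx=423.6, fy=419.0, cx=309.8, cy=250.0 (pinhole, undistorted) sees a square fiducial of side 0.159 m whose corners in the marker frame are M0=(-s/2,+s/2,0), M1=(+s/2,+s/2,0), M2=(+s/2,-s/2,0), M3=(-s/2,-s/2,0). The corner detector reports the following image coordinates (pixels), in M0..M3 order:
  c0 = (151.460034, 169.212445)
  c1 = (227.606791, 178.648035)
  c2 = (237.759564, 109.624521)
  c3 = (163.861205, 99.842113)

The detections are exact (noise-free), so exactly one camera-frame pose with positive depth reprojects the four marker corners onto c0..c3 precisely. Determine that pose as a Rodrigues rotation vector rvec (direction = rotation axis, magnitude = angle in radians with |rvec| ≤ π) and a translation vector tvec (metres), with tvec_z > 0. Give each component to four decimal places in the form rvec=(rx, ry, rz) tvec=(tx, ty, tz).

Intrinsics K: fx=423.6, fy=419.0, cx=309.8, cy=250.0
Marker side s = 0.159 m; corners in marker frame (Z=0):
  M0 = (-0.0795, +0.0795, 0)
  M1 = (+0.0795, +0.0795, 0)
  M2 = (+0.0795, -0.0795, 0)
  M3 = (-0.0795, -0.0795, 0)
Detected image corners:
  c0 = (151.460034, 169.212445) px
  c1 = (227.606791, 178.648035) px
  c2 = (237.759564, 109.624521) px
  c3 = (163.861205, 99.842113) px
Planar DLT: solve 8×8 A·h = b for H (H[2,2]=1):
  H  [+482.76933 -106.02214 +195.42112]
  H  [+68.32417 +410.11714 +138.85828]
  H  [+0.05652 -0.17999 +1.00000]
B = K⁻¹H; ‖b₁‖=1.107381, ‖b₂‖=1.107381; λ = 2/(‖b₁‖+‖b₂‖) = 0.903031, sign → tz>0 ⇒ λ=+0.903031
r₁ = λ·B[:,0] = (+0.99184,+0.11680,+0.05104); r₂ = λ·B[:,1] = (-0.10715,+0.98087,-0.16254)
r₃ = r₁×r₂ = (-0.06904,+0.15575,+0.98538); SVD([r₁ r₂ r₃]) → R = UVᵀ:
  R  [+0.99184 -0.10715 -0.06904]
  R  [+0.11680 +0.98087 +0.15575]
  R  [+0.05104 -0.16254 +0.98538]
t = (-0.24383, -0.23953, +0.90303) m
tr R = 2.958092; θ = arccos((tr R − 1)/2) = 0.205074 rad = 11.750°
axis k = ((R−Rᵀ)₃₂, (R−Rᵀ)₁₃, (R−Rᵀ)₂₁) / (2 sinθ) = (-0.781489, -0.294838, +0.549859)
rvec = θ·k = (-0.160263, -0.060464, +0.112762)

rvec=(-0.1603, -0.0605, 0.1128) tvec=(-0.2438, -0.2395, 0.9030)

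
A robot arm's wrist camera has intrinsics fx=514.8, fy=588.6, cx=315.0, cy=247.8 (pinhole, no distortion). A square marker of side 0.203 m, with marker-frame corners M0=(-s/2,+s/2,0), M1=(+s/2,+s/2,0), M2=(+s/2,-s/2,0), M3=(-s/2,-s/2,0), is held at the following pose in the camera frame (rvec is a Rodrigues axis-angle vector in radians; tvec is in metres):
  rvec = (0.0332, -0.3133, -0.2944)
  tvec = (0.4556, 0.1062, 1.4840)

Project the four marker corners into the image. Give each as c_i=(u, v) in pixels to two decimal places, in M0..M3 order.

c0=(453.00, 341.55) c1=(509.90, 315.02) c2=(492.50, 239.83) c3=(434.24, 263.50)

Intrinsics K: fx=514.8, fy=588.6, cx=315.0, cy=247.8
Marker side s = 0.203 m; corners in marker frame (Z=0):
  M0 = (-0.1015, +0.1015, 0)
  M1 = (+0.1015, +0.1015, 0)
  M2 = (+0.1015, -0.1015, 0)
  M3 = (-0.1015, -0.1015, 0)
rvec = (0.0332, -0.3133, -0.2944), |rvec| = θ = 0.43120 rad = 24.706°
Rodrigues: sinθ=0.41796, 1−cosθ=0.09153; R = I + sinθ·[k]× + (1−cosθ)·[k]×²:
    [+0.90901 +0.28024 -0.30849]
    [-0.29048 +0.95679 +0.01323]
    [+0.29887 +0.07759 +0.95113]
t = (0.4556, 0.1062, 1.4840) m
M0: Pc = R·M0+t = (+0.39178, +0.23280, +1.46154); u = 514.8·(+0.39178)/1.46154 + 315.0 = 452.9972, v = 588.6·(+0.23280)/1.46154 + 247.8 = 341.5538
M1: Pc = R·M1+t = (+0.57631, +0.17383, +1.52221); u = 514.8·(+0.57631)/1.52221 + 315.0 = 509.9033, v = 588.6·(+0.17383)/1.52221 + 247.8 = 315.0157
M2: Pc = R·M2+t = (+0.51942, -0.02040, +1.50646); u = 514.8·(+0.51942)/1.50646 + 315.0 = 492.5005, v = 588.6·(-0.02040)/1.50646 + 247.8 = 239.8301
M3: Pc = R·M3+t = (+0.33489, +0.03857, +1.44579); u = 514.8·(+0.33489)/1.44579 + 315.0 = 434.2442, v = 588.6·(+0.03857)/1.44579 + 247.8 = 263.5023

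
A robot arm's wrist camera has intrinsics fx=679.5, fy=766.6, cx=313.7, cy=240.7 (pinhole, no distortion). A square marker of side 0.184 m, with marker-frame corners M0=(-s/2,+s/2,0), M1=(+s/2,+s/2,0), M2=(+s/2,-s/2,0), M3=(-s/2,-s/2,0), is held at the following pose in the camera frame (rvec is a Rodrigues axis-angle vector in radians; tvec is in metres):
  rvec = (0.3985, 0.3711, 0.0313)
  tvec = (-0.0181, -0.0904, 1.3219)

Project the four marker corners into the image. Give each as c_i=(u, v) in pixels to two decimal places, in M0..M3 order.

c0=(264.80, 232.45) c1=(350.39, 242.90) c2=(348.24, 139.36) c3=(258.15, 133.36)

Intrinsics K: fx=679.5, fy=766.6, cx=313.7, cy=240.7
Marker side s = 0.184 m; corners in marker frame (Z=0):
  M0 = (-0.0920, +0.0920, 0)
  M1 = (+0.0920, +0.0920, 0)
  M2 = (+0.0920, -0.0920, 0)
  M3 = (-0.0920, -0.0920, 0)
rvec = (0.3985, 0.3711, 0.0313), |rvec| = θ = 0.54543 rad = 31.251°
Rodrigues: sinθ=0.51879, 1−cosθ=0.14510; R = I + sinθ·[k]× + (1−cosθ)·[k]×²:
    [+0.93235 +0.04236 +0.35906]
    [+0.10190 +0.92207 -0.37337]
    [-0.34689 +0.38470 +0.85538]
t = (-0.0181, -0.0904, 1.3219) m
M0: Pc = R·M0+t = (-0.09998, -0.01494, +1.38921); u = 679.5·(-0.09998)/1.38921 + 313.7 = 264.7970, v = 766.6·(-0.01494)/1.38921 + 240.7 = 232.4534
M1: Pc = R·M1+t = (+0.07157, +0.00381, +1.32538); u = 679.5·(+0.07157)/1.32538 + 313.7 = 350.3945, v = 766.6·(+0.00381)/1.32538 + 240.7 = 242.9008
M2: Pc = R·M2+t = (+0.06378, -0.16586, +1.25459); u = 679.5·(+0.06378)/1.25459 + 313.7 = 348.2438, v = 766.6·(-0.16586)/1.25459 + 240.7 = 139.3564
M3: Pc = R·M3+t = (-0.10777, -0.18461, +1.31842); u = 679.5·(-0.10777)/1.31842 + 313.7 = 258.1548, v = 766.6·(-0.18461)/1.31842 + 240.7 = 133.3609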